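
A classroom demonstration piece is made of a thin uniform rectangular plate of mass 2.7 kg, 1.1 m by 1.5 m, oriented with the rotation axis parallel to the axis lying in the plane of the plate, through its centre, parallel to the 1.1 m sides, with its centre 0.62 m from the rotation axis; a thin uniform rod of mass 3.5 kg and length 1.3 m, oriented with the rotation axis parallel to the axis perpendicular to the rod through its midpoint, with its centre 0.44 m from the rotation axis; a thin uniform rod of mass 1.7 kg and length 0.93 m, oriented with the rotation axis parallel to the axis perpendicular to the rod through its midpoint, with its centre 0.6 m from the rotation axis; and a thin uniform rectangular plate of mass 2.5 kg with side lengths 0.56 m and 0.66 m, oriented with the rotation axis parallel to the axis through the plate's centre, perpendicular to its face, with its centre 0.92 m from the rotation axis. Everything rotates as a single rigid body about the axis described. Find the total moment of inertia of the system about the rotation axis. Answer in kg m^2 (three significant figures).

Rectangular plate: I_cm = (1/12)Mb² = (1/12)(2.7)(1.5)² = 0.50625 kg m^2; centre at d = 0.62 m, so I = I_cm + Md² gives I = 0.50625 + (2.7)(0.62)² = 1.5441 kg m^2.
Thin rod: I_cm = (1/12)ML² = (1/12)(3.5)(1.3)² = 0.49292 kg m^2; centre at d = 0.44 m, so I = I_cm + Md² gives I = 0.49292 + (3.5)(0.44)² = 1.1705 kg m^2.
Thin rod: I_cm = (1/12)ML² = (1/12)(1.7)(0.93)² = 0.12253 kg m^2; centre at d = 0.6 m, so I = I_cm + Md² gives I = 0.12253 + (1.7)(0.6)² = 0.73453 kg m^2.
Rectangular plate: I_cm = (1/12)M(a²+b²) = (1/12)(2.5)[(0.56)² + (0.66)²] = 0.15608 kg m^2; centre at d = 0.92 m, so I = I_cm + Md² gives I = 0.15608 + (2.5)(0.92)² = 2.2721 kg m^2.
Total I = 1.5441 + 1.1705 + 0.73453 + 2.2721 = 5.7213 kg m^2.

5.72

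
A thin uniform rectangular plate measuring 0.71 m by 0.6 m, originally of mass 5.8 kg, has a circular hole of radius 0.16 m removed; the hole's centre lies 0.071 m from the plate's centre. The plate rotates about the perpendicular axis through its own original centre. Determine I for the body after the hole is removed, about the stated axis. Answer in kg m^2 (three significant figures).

0.398

Unpierced body about its centre: I₀ = (1/12)M(a²+b²) = (1/12)(5.8)[(0.71)² + (0.6)²] = 0.41765 kg m^2.
The removed disk has mass m = M·πr²/(ab) = (5.8)·π(0.16)²/(0.71·0.6) = 1.095 kg (same uniform areal density).
Its moment of inertia about the rotation axis (parallel-axis theorem): I_hole = (1/2)mr² + md² = (1/2)(1.095)(0.16)² + (1.095)(0.071)² = 0.019536 kg m^2.
Treating the hole as negative mass, I = I₀ − I_hole = 0.41765 − 0.019536 = 0.39811 kg m^2.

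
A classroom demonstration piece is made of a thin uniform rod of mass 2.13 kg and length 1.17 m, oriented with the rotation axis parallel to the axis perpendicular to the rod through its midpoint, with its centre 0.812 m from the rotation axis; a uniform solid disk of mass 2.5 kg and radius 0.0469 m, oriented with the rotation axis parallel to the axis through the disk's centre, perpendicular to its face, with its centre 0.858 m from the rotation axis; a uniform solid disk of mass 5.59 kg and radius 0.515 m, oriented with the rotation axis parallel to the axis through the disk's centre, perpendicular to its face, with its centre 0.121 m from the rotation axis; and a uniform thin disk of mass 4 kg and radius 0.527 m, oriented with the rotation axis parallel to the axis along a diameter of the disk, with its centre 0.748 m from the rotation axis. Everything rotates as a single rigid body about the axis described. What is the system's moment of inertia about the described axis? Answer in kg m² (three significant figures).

6.83

Thin rod: I_cm = (1/12)ML² = (1/12)(2.13)(1.17)² = 0.24298 kg m²; centre at d = 0.812 m, so the parallel axis theorem gives I = 0.24298 + (2.13)(0.812)² = 1.6474 kg m².
Solid disk: I_cm = (1/2)MR² = (1/2)(2.5)(0.0469)² = 0.0027495 kg m²; centre at d = 0.858 m, so the parallel axis theorem gives I = 0.0027495 + (2.5)(0.858)² = 1.8432 kg m².
Solid disk: I_cm = (1/2)MR² = (1/2)(5.59)(0.515)² = 0.7413 kg m²; centre at d = 0.121 m, so the parallel axis theorem gives I = 0.7413 + (5.59)(0.121)² = 0.82315 kg m².
Thin disk: I_cm = (1/4)MR² = (1/4)(4)(0.527)² = 0.27773 kg m²; centre at d = 0.748 m, so the parallel axis theorem gives I = 0.27773 + (4)(0.748)² = 2.5157 kg m².
Total I = 1.6474 + 1.8432 + 0.82315 + 2.5157 = 6.8294 kg m².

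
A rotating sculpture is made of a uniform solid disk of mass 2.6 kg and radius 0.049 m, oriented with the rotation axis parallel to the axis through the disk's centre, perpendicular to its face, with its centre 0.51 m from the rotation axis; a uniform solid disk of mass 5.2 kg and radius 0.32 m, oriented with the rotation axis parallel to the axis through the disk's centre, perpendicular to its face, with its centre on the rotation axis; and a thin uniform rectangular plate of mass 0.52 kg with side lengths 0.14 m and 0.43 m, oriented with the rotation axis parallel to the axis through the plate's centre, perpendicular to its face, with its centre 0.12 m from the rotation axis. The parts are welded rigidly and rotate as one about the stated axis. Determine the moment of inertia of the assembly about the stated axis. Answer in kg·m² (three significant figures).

Solid disk: I_cm = (1/2)MR² = (1/2)(2.6)(0.049)² = 0.0031213 kg·m²; centre at d = 0.51 m, so I = I_cm + Md² gives I = 0.0031213 + (2.6)(0.51)² = 0.67938 kg·m².
Solid disk: I_cm = (1/2)MR² = (1/2)(5.2)(0.32)² = 0.26624 kg·m²; axis through the centre, so I = 0.26624 kg·m².
Rectangular plate: I_cm = (1/12)M(a²+b²) = (1/12)(0.52)[(0.14)² + (0.43)²] = 0.0088617 kg·m²; centre at d = 0.12 m, so I = I_cm + Md² gives I = 0.0088617 + (0.52)(0.12)² = 0.01635 kg·m².
Total I = 0.67938 + 0.26624 + 0.01635 = 0.96197 kg·m².

0.962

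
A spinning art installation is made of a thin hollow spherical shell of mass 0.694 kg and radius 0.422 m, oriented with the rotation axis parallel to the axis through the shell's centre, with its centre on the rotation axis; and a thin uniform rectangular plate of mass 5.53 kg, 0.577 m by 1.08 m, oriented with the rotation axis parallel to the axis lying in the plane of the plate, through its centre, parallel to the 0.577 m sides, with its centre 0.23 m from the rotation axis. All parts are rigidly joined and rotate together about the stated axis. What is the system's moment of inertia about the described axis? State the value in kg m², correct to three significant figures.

Spherical shell: I_cm = (2/3)MR² = (2/3)(0.694)(0.422)² = 0.082394 kg m²; axis through the centre, so I = 0.082394 kg m².
Rectangular plate: I_cm = (1/12)Mb² = (1/12)(5.53)(1.08)² = 0.53752 kg m²; centre at d = 0.23 m, so I = I_cm + Md² gives I = 0.53752 + (5.53)(0.23)² = 0.83005 kg m².
Total I = 0.082394 + 0.83005 = 0.91245 kg m².

0.912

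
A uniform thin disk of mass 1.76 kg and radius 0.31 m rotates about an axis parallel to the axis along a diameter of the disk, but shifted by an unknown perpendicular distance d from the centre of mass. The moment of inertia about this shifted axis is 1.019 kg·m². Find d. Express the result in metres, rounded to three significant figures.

0.745

About the centre-of-mass axis, I_cm = (1/4)MR² = (1/4)(1.76)(0.31)² = 0.042284 kg·m².
Parallel axis theorem: I = I_cm + Md², so Md² = 1.019 − 0.042284 = 0.97672 kg·m².
d = √(0.97672 / 1.76) = 0.74495 m.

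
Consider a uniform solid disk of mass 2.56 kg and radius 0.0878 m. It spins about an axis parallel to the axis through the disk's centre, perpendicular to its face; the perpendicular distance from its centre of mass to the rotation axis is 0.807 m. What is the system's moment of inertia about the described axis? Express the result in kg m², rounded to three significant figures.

I_cm = (1/2)MR² = (1/2)(2.56)(0.0878)² = 0.0098673 kg m²; centre at d = 0.807 m, so the parallel axis theorem gives I = 0.0098673 + (2.56)(0.807)² = 1.6771 kg m².

1.68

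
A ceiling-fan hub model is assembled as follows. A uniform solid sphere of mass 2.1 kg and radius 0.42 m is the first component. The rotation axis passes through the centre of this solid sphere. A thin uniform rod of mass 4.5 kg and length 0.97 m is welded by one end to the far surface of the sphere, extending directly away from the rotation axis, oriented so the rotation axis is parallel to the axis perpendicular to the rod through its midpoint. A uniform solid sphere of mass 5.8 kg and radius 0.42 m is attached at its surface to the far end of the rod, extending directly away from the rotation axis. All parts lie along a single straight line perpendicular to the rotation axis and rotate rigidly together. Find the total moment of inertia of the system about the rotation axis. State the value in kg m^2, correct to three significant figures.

23.6

Solid sphere: I_cm = (2/5)MR² = (2/5)(2.1)(0.42)² = 0.14818 kg m^2; axis through the centre, so I = 0.14818 kg m^2.
Thin rod: I_cm = (1/12)ML² = (1/12)(4.5)(0.97)² = 0.35284 kg m^2; centre at d = 0.42 + 0.485 = 0.905 m, so the parallel axis theorem gives I = 0.35284 + (4.5)(0.905)² = 4.0385 kg m^2.
Solid sphere: I_cm = (2/5)MR² = (2/5)(5.8)(0.42)² = 0.40925 kg m^2; centre at d = 0.42 + 0.485 + 0.485 + 0.42 = 1.81 m, so the parallel axis theorem gives I = 0.40925 + (5.8)(1.81)² = 19.411 kg m^2.
Total I = 0.14818 + 4.0385 + 19.411 = 23.597 kg m^2.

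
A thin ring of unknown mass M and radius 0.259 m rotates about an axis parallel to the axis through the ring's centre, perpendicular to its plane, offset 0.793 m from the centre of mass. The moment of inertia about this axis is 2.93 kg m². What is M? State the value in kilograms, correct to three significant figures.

I = I_cm + Md² = MR² + Md² = M·[1·(0.259)² + (0.793)²] = M·0.69593.
So M = 2.93 / 0.69593 = 4.2102 kg.

4.21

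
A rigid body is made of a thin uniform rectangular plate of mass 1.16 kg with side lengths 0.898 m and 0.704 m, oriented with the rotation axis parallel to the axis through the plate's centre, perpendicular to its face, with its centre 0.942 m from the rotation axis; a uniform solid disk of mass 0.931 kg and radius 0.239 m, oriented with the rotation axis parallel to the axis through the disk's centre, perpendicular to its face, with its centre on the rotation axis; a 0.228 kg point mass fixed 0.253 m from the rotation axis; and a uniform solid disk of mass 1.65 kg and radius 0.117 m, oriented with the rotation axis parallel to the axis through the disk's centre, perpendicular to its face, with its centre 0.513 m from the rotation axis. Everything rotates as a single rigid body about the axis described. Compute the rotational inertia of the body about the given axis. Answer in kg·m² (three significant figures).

1.64

Rectangular plate: I_cm = (1/12)M(a²+b²) = (1/12)(1.16)[(0.898)² + (0.704)²] = 0.12586 kg·m²; centre at d = 0.942 m, so the parallel axis theorem gives I = 0.12586 + (1.16)(0.942)² = 1.1552 kg·m².
Solid disk: I_cm = (1/2)MR² = (1/2)(0.931)(0.239)² = 0.02659 kg·m²; axis through the centre, so I = 0.02659 kg·m².
Point mass: I_cm = 0; centre at d = 0.253 m, so the parallel axis theorem gives I = 0 + (0.228)(0.253)² = 0.014594 kg·m².
Solid disk: I_cm = (1/2)MR² = (1/2)(1.65)(0.117)² = 0.011293 kg·m²; centre at d = 0.513 m, so the parallel axis theorem gives I = 0.011293 + (1.65)(0.513)² = 0.44552 kg·m².
Total I = 1.1552 + 0.02659 + 0.014594 + 0.44552 = 1.6419 kg·m².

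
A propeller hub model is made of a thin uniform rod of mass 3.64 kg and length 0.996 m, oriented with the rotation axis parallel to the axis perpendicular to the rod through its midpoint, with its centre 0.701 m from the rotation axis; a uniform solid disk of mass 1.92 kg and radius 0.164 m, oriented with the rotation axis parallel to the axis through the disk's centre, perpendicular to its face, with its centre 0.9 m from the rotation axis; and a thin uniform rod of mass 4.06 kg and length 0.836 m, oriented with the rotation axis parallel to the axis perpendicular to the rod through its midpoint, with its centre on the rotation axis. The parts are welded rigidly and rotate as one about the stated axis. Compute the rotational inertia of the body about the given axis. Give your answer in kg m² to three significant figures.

Thin rod: I_cm = (1/12)ML² = (1/12)(3.64)(0.996)² = 0.30091 kg m²; centre at d = 0.701 m, so I = I_cm + Md² gives I = 0.30091 + (3.64)(0.701)² = 2.0896 kg m².
Solid disk: I_cm = (1/2)MR² = (1/2)(1.92)(0.164)² = 0.02582 kg m²; centre at d = 0.9 m, so I = I_cm + Md² gives I = 0.02582 + (1.92)(0.9)² = 1.581 kg m².
Thin rod: I_cm = (1/12)ML² = (1/12)(4.06)(0.836)² = 0.23646 kg m²; axis through the centre, so I = 0.23646 kg m².
Total I = 2.0896 + 1.581 + 0.23646 = 3.9071 kg m².

3.91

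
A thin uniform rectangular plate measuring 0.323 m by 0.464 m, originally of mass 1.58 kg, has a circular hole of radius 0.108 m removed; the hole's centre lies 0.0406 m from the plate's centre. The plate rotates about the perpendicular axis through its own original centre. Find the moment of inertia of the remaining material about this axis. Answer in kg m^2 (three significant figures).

Unpierced body about its centre: I₀ = (1/12)M(a²+b²) = (1/12)(1.58)[(0.323)² + (0.464)²] = 0.042084 kg m^2.
The removed disk has mass m = M·πr²/(ab) = (1.58)·π(0.108)²/(0.323·0.464) = 0.38631 kg (same uniform areal density).
Its moment of inertia about the rotation axis (parallel-axis theorem): I_hole = (1/2)mr² + md² = (1/2)(0.38631)(0.108)² + (0.38631)(0.0406)² = 0.0028897 kg m^2.
Treating the hole as negative mass, I = I₀ − I_hole = 0.042084 − 0.0028897 = 0.039194 kg m^2.

0.0392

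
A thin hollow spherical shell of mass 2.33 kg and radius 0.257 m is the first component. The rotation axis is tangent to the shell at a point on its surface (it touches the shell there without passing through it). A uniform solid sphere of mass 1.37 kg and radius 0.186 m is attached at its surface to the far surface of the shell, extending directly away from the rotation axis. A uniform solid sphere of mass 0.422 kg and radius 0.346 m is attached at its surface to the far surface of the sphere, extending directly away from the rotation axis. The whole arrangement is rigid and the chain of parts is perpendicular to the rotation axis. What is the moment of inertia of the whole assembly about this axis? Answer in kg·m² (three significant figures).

1.61

Spherical shell: I_cm = (2/3)MR² = (2/3)(2.33)(0.257)² = 0.1026 kg·m²; centre at d = 0.257 m, so I = I_cm + Md² gives I = 0.1026 + (2.33)(0.257)² = 0.25649 kg·m².
Solid sphere: I_cm = (2/5)MR² = (2/5)(1.37)(0.186)² = 0.018959 kg·m²; centre at d = 0.257 + 0.257 + 0.186 = 0.7 m, so I = I_cm + Md² gives I = 0.018959 + (1.37)(0.7)² = 0.69026 kg·m².
Solid sphere: I_cm = (2/5)MR² = (2/5)(0.422)(0.346)² = 0.020208 kg·m²; centre at d = 0.257 + 0.257 + 0.186 + 0.186 + 0.346 = 1.232 m, so I = I_cm + Md² gives I = 0.020208 + (0.422)(1.232)² = 0.66073 kg·m².
Total I = 0.25649 + 0.69026 + 0.66073 = 1.6075 kg·m².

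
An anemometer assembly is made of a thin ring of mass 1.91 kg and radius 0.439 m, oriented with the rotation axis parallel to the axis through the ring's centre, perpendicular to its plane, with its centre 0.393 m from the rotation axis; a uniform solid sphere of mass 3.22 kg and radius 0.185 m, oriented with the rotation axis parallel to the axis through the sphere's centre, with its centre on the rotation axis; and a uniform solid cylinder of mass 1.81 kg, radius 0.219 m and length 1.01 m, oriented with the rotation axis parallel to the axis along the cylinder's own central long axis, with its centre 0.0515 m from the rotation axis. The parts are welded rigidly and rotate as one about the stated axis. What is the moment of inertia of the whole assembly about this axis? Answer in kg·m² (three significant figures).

Thin ring: I_cm = MR² = (1.91)(0.439)² = 0.3681 kg·m²; centre at d = 0.393 m, so the parallel axis theorem gives I = 0.3681 + (1.91)(0.393)² = 0.66309 kg·m².
Solid sphere: I_cm = (2/5)MR² = (2/5)(3.22)(0.185)² = 0.044082 kg·m²; axis through the centre, so I = 0.044082 kg·m².
Solid cylinder: I_cm = (1/2)MR² = (1/2)(1.81)(0.219)² = 0.043405 kg·m²; centre at d = 0.0515 m, so the parallel axis theorem gives I = 0.043405 + (1.81)(0.0515)² = 0.048205 kg·m².
Total I = 0.66309 + 0.044082 + 0.048205 = 0.75538 kg·m².

0.755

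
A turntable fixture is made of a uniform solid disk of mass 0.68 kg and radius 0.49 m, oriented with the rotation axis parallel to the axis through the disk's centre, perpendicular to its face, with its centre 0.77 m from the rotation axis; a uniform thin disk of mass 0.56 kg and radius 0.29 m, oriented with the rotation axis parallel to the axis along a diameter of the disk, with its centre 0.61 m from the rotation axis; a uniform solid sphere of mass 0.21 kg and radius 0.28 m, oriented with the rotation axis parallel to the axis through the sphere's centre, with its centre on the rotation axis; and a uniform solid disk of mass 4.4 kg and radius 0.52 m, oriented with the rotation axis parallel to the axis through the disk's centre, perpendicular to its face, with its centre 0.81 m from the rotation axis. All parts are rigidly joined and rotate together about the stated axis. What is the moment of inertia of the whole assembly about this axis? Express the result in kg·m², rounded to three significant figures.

Solid disk: I_cm = (1/2)MR² = (1/2)(0.68)(0.49)² = 0.081634 kg·m²; centre at d = 0.77 m, so the parallel axis theorem gives I = 0.081634 + (0.68)(0.77)² = 0.48481 kg·m².
Thin disk: I_cm = (1/4)MR² = (1/4)(0.56)(0.29)² = 0.011774 kg·m²; centre at d = 0.61 m, so the parallel axis theorem gives I = 0.011774 + (0.56)(0.61)² = 0.22015 kg·m².
Solid sphere: I_cm = (2/5)MR² = (2/5)(0.21)(0.28)² = 0.0065856 kg·m²; axis through the centre, so I = 0.0065856 kg·m².
Solid disk: I_cm = (1/2)MR² = (1/2)(4.4)(0.52)² = 0.59488 kg·m²; centre at d = 0.81 m, so the parallel axis theorem gives I = 0.59488 + (4.4)(0.81)² = 3.4817 kg·m².
Total I = 0.48481 + 0.22015 + 0.0065856 + 3.4817 = 4.1933 kg·m².

4.19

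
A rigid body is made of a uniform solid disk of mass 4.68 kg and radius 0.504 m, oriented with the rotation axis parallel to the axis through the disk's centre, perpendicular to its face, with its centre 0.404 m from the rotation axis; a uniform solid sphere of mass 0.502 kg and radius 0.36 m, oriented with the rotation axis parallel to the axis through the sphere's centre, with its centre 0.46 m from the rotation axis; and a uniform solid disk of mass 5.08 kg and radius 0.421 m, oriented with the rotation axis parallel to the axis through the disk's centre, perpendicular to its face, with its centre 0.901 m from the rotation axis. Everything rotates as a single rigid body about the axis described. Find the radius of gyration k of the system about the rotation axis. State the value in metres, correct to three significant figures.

Solid disk: I_cm = (1/2)MR² = (1/2)(4.68)(0.504)² = 0.5944 kg m^2; centre at d = 0.404 m, so I = I_cm + Md² gives I = 0.5944 + (4.68)(0.404)² = 1.3582 kg m^2.
Solid sphere: I_cm = (2/5)MR² = (2/5)(0.502)(0.36)² = 0.026024 kg m^2; centre at d = 0.46 m, so I = I_cm + Md² gives I = 0.026024 + (0.502)(0.46)² = 0.13225 kg m^2.
Solid disk: I_cm = (1/2)MR² = (1/2)(5.08)(0.421)² = 0.45019 kg m^2; centre at d = 0.901 m, so I = I_cm + Md² gives I = 0.45019 + (5.08)(0.901)² = 4.5741 kg m^2.
Total I = 6.0646 kg m^2; total mass M = 10.262 kg.
k = √(I/M) = √(6.0646/10.262) = 0.76875 m.

0.769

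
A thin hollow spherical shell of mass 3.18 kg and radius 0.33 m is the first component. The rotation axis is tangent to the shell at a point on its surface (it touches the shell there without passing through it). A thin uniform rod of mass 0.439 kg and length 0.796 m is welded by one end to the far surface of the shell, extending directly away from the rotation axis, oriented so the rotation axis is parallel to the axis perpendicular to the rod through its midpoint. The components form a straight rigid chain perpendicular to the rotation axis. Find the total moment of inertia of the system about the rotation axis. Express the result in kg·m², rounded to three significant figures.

1.09

Spherical shell: I_cm = (2/3)MR² = (2/3)(3.18)(0.33)² = 0.23087 kg·m²; centre at d = 0.33 m, so I = I_cm + Md² gives I = 0.23087 + (3.18)(0.33)² = 0.57717 kg·m².
Thin rod: I_cm = (1/12)ML² = (1/12)(0.439)(0.796)² = 0.02318 kg·m²; centre at d = 0.33 + 0.33 + 0.398 = 1.058 m, so I = I_cm + Md² gives I = 0.02318 + (0.439)(1.058)² = 0.51458 kg·m².
Total I = 0.57717 + 0.51458 = 1.0918 kg·m².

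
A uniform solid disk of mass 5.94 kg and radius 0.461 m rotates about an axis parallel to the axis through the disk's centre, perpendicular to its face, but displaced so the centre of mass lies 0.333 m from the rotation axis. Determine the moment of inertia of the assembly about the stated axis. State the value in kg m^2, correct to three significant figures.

I_cm = (1/2)MR² = (1/2)(5.94)(0.461)² = 0.63119 kg m^2; centre at d = 0.333 m, so the parallel axis theorem gives I = 0.63119 + (5.94)(0.333)² = 1.2899 kg m^2.

1.29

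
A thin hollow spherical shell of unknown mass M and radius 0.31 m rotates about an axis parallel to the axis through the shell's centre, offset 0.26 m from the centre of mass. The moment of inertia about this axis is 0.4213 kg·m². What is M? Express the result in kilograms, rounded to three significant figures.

I = I_cm + Md² = (2/3)MR² + Md² = M·[0.666667·(0.31)² + (0.26)²] = M·0.13167.
So M = 0.4213 / 0.13167 = 3.1997 kg.

3.20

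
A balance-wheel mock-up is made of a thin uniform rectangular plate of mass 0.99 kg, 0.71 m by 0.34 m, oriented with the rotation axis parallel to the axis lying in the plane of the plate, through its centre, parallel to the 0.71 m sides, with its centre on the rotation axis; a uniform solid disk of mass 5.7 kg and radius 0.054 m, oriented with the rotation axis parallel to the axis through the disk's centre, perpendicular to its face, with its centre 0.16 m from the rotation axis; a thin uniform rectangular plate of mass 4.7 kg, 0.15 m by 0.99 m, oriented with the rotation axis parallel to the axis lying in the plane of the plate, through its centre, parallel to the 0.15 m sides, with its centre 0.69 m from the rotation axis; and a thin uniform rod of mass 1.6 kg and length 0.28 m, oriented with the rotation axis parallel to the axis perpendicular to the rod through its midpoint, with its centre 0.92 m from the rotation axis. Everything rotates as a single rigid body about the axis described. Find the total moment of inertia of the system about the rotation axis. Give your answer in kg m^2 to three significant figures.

Rectangular plate: I_cm = (1/12)Mb² = (1/12)(0.99)(0.34)² = 0.009537 kg m^2; axis through the centre, so I = 0.009537 kg m^2.
Solid disk: I_cm = (1/2)MR² = (1/2)(5.7)(0.054)² = 0.0083106 kg m^2; centre at d = 0.16 m, so the parallel axis theorem gives I = 0.0083106 + (5.7)(0.16)² = 0.15423 kg m^2.
Rectangular plate: I_cm = (1/12)Mb² = (1/12)(4.7)(0.99)² = 0.38387 kg m^2; centre at d = 0.69 m, so the parallel axis theorem gives I = 0.38387 + (4.7)(0.69)² = 2.6215 kg m^2.
Thin rod: I_cm = (1/12)ML² = (1/12)(1.6)(0.28)² = 0.010453 kg m^2; centre at d = 0.92 m, so the parallel axis theorem gives I = 0.010453 + (1.6)(0.92)² = 1.3647 kg m^2.
Total I = 0.009537 + 0.15423 + 2.6215 + 1.3647 = 4.15 kg m^2.

4.15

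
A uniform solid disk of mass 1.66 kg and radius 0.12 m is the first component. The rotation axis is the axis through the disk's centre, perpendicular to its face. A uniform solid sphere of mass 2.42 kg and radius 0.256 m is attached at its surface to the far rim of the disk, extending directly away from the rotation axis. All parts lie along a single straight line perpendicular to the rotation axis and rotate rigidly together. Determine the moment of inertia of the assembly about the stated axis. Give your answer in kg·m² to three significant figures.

Solid disk: I_cm = (1/2)MR² = (1/2)(1.66)(0.12)² = 0.011952 kg·m²; axis through the centre, so I = 0.011952 kg·m².
Solid sphere: I_cm = (2/5)MR² = (2/5)(2.42)(0.256)² = 0.063439 kg·m²; centre at d = 0.12 + 0.256 = 0.376 m, so I = I_cm + Md² gives I = 0.063439 + (2.42)(0.376)² = 0.40557 kg·m².
Total I = 0.011952 + 0.40557 = 0.41752 kg·m².

0.418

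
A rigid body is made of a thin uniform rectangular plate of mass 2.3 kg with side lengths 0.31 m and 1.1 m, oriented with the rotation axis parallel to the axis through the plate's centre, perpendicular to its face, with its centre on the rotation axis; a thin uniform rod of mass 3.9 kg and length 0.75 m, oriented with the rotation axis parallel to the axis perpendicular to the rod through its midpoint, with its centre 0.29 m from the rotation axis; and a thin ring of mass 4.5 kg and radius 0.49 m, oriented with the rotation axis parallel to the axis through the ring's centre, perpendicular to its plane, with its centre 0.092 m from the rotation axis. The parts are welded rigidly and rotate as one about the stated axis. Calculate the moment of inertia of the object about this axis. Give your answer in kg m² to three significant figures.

1.88

Rectangular plate: I_cm = (1/12)M(a²+b²) = (1/12)(2.3)[(0.31)² + (1.1)²] = 0.25034 kg m²; axis through the centre, so I = 0.25034 kg m².
Thin rod: I_cm = (1/12)ML² = (1/12)(3.9)(0.75)² = 0.18281 kg m²; centre at d = 0.29 m, so the parallel axis theorem gives I = 0.18281 + (3.9)(0.29)² = 0.5108 kg m².
Thin ring: I_cm = MR² = (4.5)(0.49)² = 1.0804 kg m²; centre at d = 0.092 m, so the parallel axis theorem gives I = 1.0804 + (4.5)(0.092)² = 1.1185 kg m².
Total I = 0.25034 + 0.5108 + 1.1185 = 1.8797 kg m².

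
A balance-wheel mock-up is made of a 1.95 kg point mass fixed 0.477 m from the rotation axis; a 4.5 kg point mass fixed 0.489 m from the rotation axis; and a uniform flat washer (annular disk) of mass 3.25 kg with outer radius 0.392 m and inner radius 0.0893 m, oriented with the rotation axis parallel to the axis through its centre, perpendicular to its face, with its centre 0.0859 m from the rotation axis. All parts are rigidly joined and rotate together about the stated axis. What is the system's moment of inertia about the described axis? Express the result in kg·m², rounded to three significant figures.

1.81

Point mass: I_cm = 0; centre at d = 0.477 m, so I = I_cm + Md² gives I = 0 + (1.95)(0.477)² = 0.44368 kg·m².
Point mass: I_cm = 0; centre at d = 0.489 m, so I = I_cm + Md² gives I = 0 + (4.5)(0.489)² = 1.076 kg·m².
Annular disk: I_cm = (1/2)M(R²+r²) = (1/2)(3.25)[(0.392)² + (0.0893)²] = 0.26266 kg·m²; centre at d = 0.0859 m, so I = I_cm + Md² gives I = 0.26266 + (3.25)(0.0859)² = 0.28664 kg·m².
Total I = 0.44368 + 1.076 + 0.28664 = 1.8064 kg·m².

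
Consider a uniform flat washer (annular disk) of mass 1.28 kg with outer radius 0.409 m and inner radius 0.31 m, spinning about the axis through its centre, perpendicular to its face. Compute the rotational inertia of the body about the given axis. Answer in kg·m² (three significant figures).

0.169

I_cm = (1/2)M(R²+r²) = (1/2)(1.28)[(0.409)² + (0.31)²] = 0.16856 kg·m²; axis through the centre, so I = 0.16856 kg·m².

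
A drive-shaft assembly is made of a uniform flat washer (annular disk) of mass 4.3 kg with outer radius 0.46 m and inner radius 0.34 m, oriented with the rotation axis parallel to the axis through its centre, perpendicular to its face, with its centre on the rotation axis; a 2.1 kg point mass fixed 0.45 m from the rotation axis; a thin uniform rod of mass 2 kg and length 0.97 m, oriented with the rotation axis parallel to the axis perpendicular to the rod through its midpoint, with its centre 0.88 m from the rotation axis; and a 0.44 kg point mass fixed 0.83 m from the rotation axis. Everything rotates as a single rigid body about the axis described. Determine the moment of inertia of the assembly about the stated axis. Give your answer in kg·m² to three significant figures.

Annular disk: I_cm = (1/2)M(R²+r²) = (1/2)(4.3)[(0.46)² + (0.34)²] = 0.70348 kg·m²; axis through the centre, so I = 0.70348 kg·m².
Point mass: I_cm = 0; centre at d = 0.45 m, so the parallel axis theorem gives I = 0 + (2.1)(0.45)² = 0.42525 kg·m².
Thin rod: I_cm = (1/12)ML² = (1/12)(2)(0.97)² = 0.15682 kg·m²; centre at d = 0.88 m, so the parallel axis theorem gives I = 0.15682 + (2)(0.88)² = 1.7056 kg·m².
Point mass: I_cm = 0; centre at d = 0.83 m, so the parallel axis theorem gives I = 0 + (0.44)(0.83)² = 0.30312 kg·m².
Total I = 0.70348 + 0.42525 + 1.7056 + 0.30312 = 3.1375 kg·m².

3.14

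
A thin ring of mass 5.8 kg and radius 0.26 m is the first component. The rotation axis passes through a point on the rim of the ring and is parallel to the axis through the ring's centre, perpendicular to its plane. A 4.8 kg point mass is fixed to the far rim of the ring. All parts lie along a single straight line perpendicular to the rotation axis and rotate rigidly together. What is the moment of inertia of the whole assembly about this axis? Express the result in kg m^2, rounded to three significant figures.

Thin ring: I_cm = MR² = (5.8)(0.26)² = 0.39208 kg m^2; centre at d = 0.26 m, so the parallel axis theorem gives I = 0.39208 + (5.8)(0.26)² = 0.78416 kg m^2.
Point mass: I_cm = 0; centre at d = 0.26 + 0.26 = 0.52 m, so the parallel axis theorem gives I = 0 + (4.8)(0.52)² = 1.2979 kg m^2.
Total I = 0.78416 + 1.2979 = 2.0821 kg m^2.

2.08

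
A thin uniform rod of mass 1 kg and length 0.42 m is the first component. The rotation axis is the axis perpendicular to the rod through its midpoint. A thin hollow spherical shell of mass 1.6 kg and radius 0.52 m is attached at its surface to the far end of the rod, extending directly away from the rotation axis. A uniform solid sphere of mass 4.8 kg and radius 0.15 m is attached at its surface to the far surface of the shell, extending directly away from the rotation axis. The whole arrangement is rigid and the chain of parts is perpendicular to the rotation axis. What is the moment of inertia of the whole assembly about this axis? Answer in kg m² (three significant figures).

10.6

Thin rod: I_cm = (1/12)ML² = (1/12)(1)(0.42)² = 0.0147 kg m²; axis through the centre, so I = 0.0147 kg m².
Spherical shell: I_cm = (2/3)MR² = (2/3)(1.6)(0.52)² = 0.28843 kg m²; centre at d = 0.21 + 0.52 = 0.73 m, so I = I_cm + Md² gives I = 0.28843 + (1.6)(0.73)² = 1.1411 kg m².
Solid sphere: I_cm = (2/5)MR² = (2/5)(4.8)(0.15)² = 0.0432 kg m²; centre at d = 0.21 + 0.52 + 0.52 + 0.15 = 1.4 m, so I = I_cm + Md² gives I = 0.0432 + (4.8)(1.4)² = 9.4512 kg m².
Total I = 0.0147 + 1.1411 + 9.4512 = 10.607 kg m².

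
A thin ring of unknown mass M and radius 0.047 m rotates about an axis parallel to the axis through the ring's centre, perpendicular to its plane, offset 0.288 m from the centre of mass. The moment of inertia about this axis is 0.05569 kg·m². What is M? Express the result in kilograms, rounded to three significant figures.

I = I_cm + Md² = MR² + Md² = M·[1·(0.047)² + (0.288)²] = M·0.085153.
So M = 0.05569 / 0.085153 = 0.654 kg.

0.654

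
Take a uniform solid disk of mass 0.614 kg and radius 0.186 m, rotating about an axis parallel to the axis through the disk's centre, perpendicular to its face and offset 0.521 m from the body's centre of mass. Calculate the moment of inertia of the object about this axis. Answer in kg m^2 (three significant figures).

0.177

I_cm = (1/2)MR² = (1/2)(0.614)(0.186)² = 0.010621 kg m^2; centre at d = 0.521 m, so I = I_cm + Md² gives I = 0.010621 + (0.614)(0.521)² = 0.17729 kg m^2.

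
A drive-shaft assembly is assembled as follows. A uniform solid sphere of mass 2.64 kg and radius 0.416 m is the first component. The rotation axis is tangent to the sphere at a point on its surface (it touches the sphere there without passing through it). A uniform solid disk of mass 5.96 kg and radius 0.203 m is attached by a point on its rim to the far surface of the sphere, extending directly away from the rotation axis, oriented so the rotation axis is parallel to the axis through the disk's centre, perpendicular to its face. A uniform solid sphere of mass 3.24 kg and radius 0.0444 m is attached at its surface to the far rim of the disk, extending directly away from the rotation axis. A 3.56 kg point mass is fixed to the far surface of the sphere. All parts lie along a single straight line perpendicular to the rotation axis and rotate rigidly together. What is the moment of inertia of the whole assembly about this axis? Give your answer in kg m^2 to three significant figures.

18.7

Solid sphere: I_cm = (2/5)MR² = (2/5)(2.64)(0.416)² = 0.18275 kg m^2; centre at d = 0.416 m, so I = I_cm + Md² gives I = 0.18275 + (2.64)(0.416)² = 0.63961 kg m^2.
Solid disk: I_cm = (1/2)MR² = (1/2)(5.96)(0.203)² = 0.1228 kg m^2; centre at d = 0.416 + 0.416 + 0.203 = 1.035 m, so I = I_cm + Md² gives I = 0.1228 + (5.96)(1.035)² = 6.5073 kg m^2.
Solid sphere: I_cm = (2/5)MR² = (2/5)(3.24)(0.0444)² = 0.0025549 kg m^2; centre at d = 0.416 + 0.416 + 0.203 + 0.203 + 0.0444 = 1.2824 m, so I = I_cm + Md² gives I = 0.0025549 + (3.24)(1.2824)² = 5.3309 kg m^2.
Point mass: I_cm = 0; centre at d = 0.416 + 0.416 + 0.203 + 0.203 + 0.0444 + 0.0444 = 1.3268 m, so I = I_cm + Md² gives I = 0 + (3.56)(1.3268)² = 6.267 kg m^2.
Total I = 0.63961 + 6.5073 + 5.3309 + 6.267 = 18.745 kg m^2.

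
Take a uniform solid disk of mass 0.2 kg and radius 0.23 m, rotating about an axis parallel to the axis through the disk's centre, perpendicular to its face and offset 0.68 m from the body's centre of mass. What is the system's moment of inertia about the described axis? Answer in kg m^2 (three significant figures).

0.0978

I_cm = (1/2)MR² = (1/2)(0.2)(0.23)² = 0.00529 kg m^2; centre at d = 0.68 m, so the parallel axis theorem gives I = 0.00529 + (0.2)(0.68)² = 0.09777 kg m^2.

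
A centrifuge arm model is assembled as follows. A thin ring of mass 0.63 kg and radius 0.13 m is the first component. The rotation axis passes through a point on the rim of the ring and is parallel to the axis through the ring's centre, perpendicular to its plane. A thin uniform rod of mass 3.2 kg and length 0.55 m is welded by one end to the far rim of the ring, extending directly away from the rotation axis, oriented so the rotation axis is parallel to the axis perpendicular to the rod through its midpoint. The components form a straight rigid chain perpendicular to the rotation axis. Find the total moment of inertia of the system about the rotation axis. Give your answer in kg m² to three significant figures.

1.02

Thin ring: I_cm = MR² = (0.63)(0.13)² = 0.010647 kg m²; centre at d = 0.13 m, so the parallel axis theorem gives I = 0.010647 + (0.63)(0.13)² = 0.021294 kg m².
Thin rod: I_cm = (1/12)ML² = (1/12)(3.2)(0.55)² = 0.080667 kg m²; centre at d = 0.13 + 0.13 + 0.275 = 0.535 m, so the parallel axis theorem gives I = 0.080667 + (3.2)(0.535)² = 0.99659 kg m².
Total I = 0.021294 + 0.99659 = 1.0179 kg m².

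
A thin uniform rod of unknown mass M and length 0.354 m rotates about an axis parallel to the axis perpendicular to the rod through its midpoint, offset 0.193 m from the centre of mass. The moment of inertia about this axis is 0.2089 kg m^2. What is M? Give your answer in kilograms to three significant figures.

I = I_cm + Md² = (1/12)ML² + Md² = M·[0.0833333·(0.354)² + (0.193)²] = M·0.047692.
So M = 0.2089 / 0.047692 = 4.3802 kg.

4.38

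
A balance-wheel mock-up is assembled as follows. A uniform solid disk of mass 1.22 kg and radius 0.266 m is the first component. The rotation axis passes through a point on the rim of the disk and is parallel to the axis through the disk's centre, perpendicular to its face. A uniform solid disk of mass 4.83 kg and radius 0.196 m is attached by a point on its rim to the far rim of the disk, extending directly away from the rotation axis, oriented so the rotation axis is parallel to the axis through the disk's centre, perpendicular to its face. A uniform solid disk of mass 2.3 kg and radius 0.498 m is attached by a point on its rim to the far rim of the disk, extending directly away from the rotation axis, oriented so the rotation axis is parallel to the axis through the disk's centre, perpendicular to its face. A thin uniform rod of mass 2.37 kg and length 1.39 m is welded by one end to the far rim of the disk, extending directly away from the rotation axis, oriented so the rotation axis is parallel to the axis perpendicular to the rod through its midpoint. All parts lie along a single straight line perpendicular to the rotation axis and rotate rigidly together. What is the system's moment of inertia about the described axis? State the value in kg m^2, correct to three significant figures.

24.3

Solid disk: I_cm = (1/2)MR² = (1/2)(1.22)(0.266)² = 0.043161 kg m^2; centre at d = 0.266 m, so the parallel axis theorem gives I = 0.043161 + (1.22)(0.266)² = 0.12948 kg m^2.
Solid disk: I_cm = (1/2)MR² = (1/2)(4.83)(0.196)² = 0.092775 kg m^2; centre at d = 0.266 + 0.266 + 0.196 = 0.728 m, so the parallel axis theorem gives I = 0.092775 + (4.83)(0.728)² = 2.6526 kg m^2.
Solid disk: I_cm = (1/2)MR² = (1/2)(2.3)(0.498)² = 0.2852 kg m^2; centre at d = 0.266 + 0.266 + 0.196 + 0.196 + 0.498 = 1.422 m, so the parallel axis theorem gives I = 0.2852 + (2.3)(1.422)² = 4.936 kg m^2.
Thin rod: I_cm = (1/12)ML² = (1/12)(2.37)(1.39)² = 0.38159 kg m^2; centre at d = 0.266 + 0.266 + 0.196 + 0.196 + 0.498 + 0.498 + 0.695 = 2.615 m, so the parallel axis theorem gives I = 0.38159 + (2.37)(2.615)² = 16.588 kg m^2.
Total I = 0.12948 + 2.6526 + 4.936 + 16.588 = 24.306 kg m^2.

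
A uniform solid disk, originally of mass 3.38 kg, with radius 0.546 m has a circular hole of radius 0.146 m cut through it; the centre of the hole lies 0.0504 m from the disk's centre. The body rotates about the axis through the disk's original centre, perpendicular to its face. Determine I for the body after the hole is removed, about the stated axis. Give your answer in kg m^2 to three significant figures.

0.501

Unpierced body about its centre: I₀ = (1/2)MR² = (1/2)(3.38)(0.546)² = 0.50382 kg m^2.
The removed disk has mass m = M·(r/R)² = (3.38)(0.146/0.546)² = 0.24168 kg (same uniform areal density).
Its moment of inertia about the rotation axis (parallel-axis theorem): I_hole = (1/2)mr² + md² = (1/2)(0.24168)(0.146)² + (0.24168)(0.0504)² = 0.0031897 kg m^2.
Treating the hole as negative mass, I = I₀ − I_hole = 0.50382 − 0.0031897 = 0.50063 kg m^2.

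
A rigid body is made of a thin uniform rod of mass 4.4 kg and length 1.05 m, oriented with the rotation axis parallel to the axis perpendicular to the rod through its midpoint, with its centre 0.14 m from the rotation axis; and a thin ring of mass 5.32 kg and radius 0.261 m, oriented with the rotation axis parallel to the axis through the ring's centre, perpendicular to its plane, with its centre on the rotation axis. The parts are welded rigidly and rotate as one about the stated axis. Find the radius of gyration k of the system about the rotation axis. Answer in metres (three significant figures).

Thin rod: I_cm = (1/12)ML² = (1/12)(4.4)(1.05)² = 0.40425 kg m²; centre at d = 0.14 m, so the parallel axis theorem gives I = 0.40425 + (4.4)(0.14)² = 0.49049 kg m².
Thin ring: I_cm = MR² = (5.32)(0.261)² = 0.3624 kg m²; axis through the centre, so I = 0.3624 kg m².
Total I = 0.85289 kg m²; total mass M = 9.72 kg.
k = √(I/M) = √(0.85289/9.72) = 0.29622 m.

0.296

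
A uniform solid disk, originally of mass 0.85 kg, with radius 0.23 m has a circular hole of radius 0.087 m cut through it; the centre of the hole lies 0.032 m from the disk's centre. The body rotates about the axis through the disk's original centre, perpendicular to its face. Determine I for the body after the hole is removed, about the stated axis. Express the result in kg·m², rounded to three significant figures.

Unpierced body about its centre: I₀ = (1/2)MR² = (1/2)(0.85)(0.23)² = 0.022482 kg·m².
The removed disk has mass m = M·(r/R)² = (0.85)(0.087/0.23)² = 0.12162 kg (same uniform areal density).
Its moment of inertia about the rotation axis (parallel-axis theorem): I_hole = (1/2)mr² + md² = (1/2)(0.12162)(0.087)² + (0.12162)(0.032)² = 0.00058481 kg·m².
Treating the hole as negative mass, I = I₀ − I_hole = 0.022482 − 0.00058481 = 0.021898 kg·m².

0.0219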